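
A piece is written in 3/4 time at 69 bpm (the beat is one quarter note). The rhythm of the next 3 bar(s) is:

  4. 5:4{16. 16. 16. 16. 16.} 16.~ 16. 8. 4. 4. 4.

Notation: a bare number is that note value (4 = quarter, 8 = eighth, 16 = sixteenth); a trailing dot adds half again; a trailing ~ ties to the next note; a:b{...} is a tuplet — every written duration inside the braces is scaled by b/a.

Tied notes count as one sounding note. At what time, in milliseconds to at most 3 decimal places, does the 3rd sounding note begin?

1. 0.0ms @ 0 + 1304.348ms (3/2)
2. 1304.348ms @ 3/2 + 260.87ms (3/10)
3. 1565.217ms @ 9/5 + 260.87ms (3/10)
4. 1826.087ms @ 21/10 + 260.87ms (3/10)
5. 2086.957ms @ 12/5 + 260.87ms (3/10)
6. 2347.826ms @ 27/10 + 260.87ms (3/10)
7. 2608.696ms @ 3 + 652.174ms (3/4)
8. 3260.87ms @ 15/4 + 652.174ms (3/4)
9. 3913.043ms @ 9/2 + 1304.348ms (3/2)
10. 5217.391ms @ 6 + 1304.348ms (3/2)
11. 6521.739ms @ 15/2 + 1304.348ms (3/2)

note 3 onset = 9/5b = 1565.217ms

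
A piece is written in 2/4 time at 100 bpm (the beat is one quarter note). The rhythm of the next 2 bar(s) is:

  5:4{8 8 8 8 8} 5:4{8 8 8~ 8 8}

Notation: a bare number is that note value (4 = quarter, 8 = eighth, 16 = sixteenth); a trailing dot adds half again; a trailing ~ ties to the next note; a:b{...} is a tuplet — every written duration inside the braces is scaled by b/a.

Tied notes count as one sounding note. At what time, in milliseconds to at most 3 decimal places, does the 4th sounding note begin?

note 4 onset = 6/5b = 720.0ms

1. 0.0ms @ 0 + 240.0ms (2/5)
2. 240.0ms @ 2/5 + 240.0ms (2/5)
3. 480.0ms @ 4/5 + 240.0ms (2/5)
4. 720.0ms @ 6/5 + 240.0ms (2/5)
5. 960.0ms @ 8/5 + 240.0ms (2/5)
6. 1200.0ms @ 2 + 240.0ms (2/5)
7. 1440.0ms @ 12/5 + 240.0ms (2/5)
8. 1680.0ms @ 14/5 + 480.0ms (4/5)
9. 2160.0ms @ 18/5 + 240.0ms (2/5)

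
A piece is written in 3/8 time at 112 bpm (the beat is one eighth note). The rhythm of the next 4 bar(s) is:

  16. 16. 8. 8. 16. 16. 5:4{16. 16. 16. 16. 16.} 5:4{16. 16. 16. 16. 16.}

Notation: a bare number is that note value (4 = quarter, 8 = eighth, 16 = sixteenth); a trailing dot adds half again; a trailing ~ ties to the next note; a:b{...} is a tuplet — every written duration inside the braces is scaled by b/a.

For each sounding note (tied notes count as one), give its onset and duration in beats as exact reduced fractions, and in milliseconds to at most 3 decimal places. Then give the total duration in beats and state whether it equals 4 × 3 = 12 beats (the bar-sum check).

1) 0.0ms=0b +401.786ms=3/4b
2) 401.786ms=3/4b +401.786ms=3/4b
3) 803.571ms=3/2b +803.571ms=3/2b
4) 1607.143ms=3b +803.571ms=3/2b
5) 2410.714ms=9/2b +401.786ms=3/4b
6) 2812.5ms=21/4b +401.786ms=3/4b
7) 3214.286ms=6b +321.429ms=3/5b
8) 3535.714ms=33/5b +321.429ms=3/5b
9) 3857.143ms=36/5b +321.429ms=3/5b
10) 4178.571ms=39/5b +321.429ms=3/5b
11) 4500.0ms=42/5b +321.429ms=3/5b
12) 4821.429ms=9b +321.429ms=3/5b
13) 5142.857ms=48/5b +321.429ms=3/5b
14) 5464.286ms=51/5b +321.429ms=3/5b
15) 5785.714ms=54/5b +321.429ms=3/5b
16) 6107.143ms=57/5b +321.429ms=3/5b
Σ=12b of 12 (112bpm 3/8) — PASS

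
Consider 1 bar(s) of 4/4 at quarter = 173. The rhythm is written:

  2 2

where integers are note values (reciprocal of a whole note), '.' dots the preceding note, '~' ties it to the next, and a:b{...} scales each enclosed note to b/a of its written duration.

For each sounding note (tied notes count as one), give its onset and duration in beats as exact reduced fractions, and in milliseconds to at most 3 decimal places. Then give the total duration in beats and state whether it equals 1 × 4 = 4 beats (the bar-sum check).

1) 0.0ms=0b +693.642ms=2b
2) 693.642ms=2b +693.642ms=2b
Σ=4b of 4 (173bpm 4/4) — PASS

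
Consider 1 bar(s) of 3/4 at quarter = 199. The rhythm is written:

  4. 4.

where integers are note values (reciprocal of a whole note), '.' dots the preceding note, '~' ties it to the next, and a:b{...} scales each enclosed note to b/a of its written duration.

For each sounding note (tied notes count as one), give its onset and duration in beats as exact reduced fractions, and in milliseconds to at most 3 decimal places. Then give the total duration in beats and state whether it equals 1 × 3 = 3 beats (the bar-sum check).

1) 0.0ms=0b +452.261ms=3/2b
2) 452.261ms=3/2b +452.261ms=3/2b
Σ=3b of 3 (199bpm 3/4) — PASS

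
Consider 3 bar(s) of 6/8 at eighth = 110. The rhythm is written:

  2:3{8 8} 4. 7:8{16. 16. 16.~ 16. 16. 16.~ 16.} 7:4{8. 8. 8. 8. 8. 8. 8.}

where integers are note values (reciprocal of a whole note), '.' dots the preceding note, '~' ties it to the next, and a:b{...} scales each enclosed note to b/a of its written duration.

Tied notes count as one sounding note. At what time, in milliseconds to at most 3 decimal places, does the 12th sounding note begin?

1. 0.0ms @ 0 + 818.182ms (3/2)
2. 818.182ms @ 3/2 + 818.182ms (3/2)
3. 1636.364ms @ 3 + 1636.364ms (3)
4. 3272.727ms @ 6 + 467.532ms (6/7)
5. 3740.26ms @ 48/7 + 467.532ms (6/7)
6. 4207.792ms @ 54/7 + 935.065ms (12/7)
7. 5142.857ms @ 66/7 + 467.532ms (6/7)
8. 5610.39ms @ 72/7 + 935.065ms (12/7)
9. 6545.455ms @ 12 + 467.532ms (6/7)
10. 7012.987ms @ 90/7 + 467.532ms (6/7)
11. 7480.519ms @ 96/7 + 467.532ms (6/7)
12. 7948.052ms @ 102/7 + 467.532ms (6/7)
13. 8415.584ms @ 108/7 + 467.532ms (6/7)
14. 8883.117ms @ 114/7 + 467.532ms (6/7)
15. 9350.649ms @ 120/7 + 467.532ms (6/7)

note 12 onset = 102/7b = 7948.052ms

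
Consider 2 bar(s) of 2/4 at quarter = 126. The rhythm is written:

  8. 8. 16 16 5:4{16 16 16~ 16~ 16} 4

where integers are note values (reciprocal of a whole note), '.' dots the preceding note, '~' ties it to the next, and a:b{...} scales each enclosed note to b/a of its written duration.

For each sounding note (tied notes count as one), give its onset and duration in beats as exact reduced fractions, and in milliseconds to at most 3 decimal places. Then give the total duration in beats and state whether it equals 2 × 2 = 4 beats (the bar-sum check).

1) 0.0ms=0b +357.143ms=3/4b
2) 357.143ms=3/4b +357.143ms=3/4b
3) 714.286ms=3/2b +119.048ms=1/4b
4) 833.333ms=7/4b +119.048ms=1/4b
5) 952.381ms=2b +95.238ms=1/5b
6) 1047.619ms=11/5b +95.238ms=1/5b
7) 1142.857ms=12/5b +285.714ms=3/5b
8) 1428.571ms=3b +476.19ms=1b
Σ=4b of 4 (126bpm 2/4) — PASS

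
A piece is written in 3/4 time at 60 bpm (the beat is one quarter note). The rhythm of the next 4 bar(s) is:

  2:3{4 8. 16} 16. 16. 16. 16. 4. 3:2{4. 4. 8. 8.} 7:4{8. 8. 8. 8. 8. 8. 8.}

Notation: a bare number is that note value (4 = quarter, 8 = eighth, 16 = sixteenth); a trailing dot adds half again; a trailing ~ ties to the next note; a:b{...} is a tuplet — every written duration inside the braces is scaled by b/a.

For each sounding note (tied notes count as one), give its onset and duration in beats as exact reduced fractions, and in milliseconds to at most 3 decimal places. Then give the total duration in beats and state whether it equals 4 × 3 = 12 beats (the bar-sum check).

1) 0.0ms=0b +1500.0ms=3/2b
2) 1500.0ms=3/2b +1125.0ms=9/8b
3) 2625.0ms=21/8b +375.0ms=3/8b
4) 3000.0ms=3b +375.0ms=3/8b
5) 3375.0ms=27/8b +375.0ms=3/8b
6) 3750.0ms=15/4b +375.0ms=3/8b
7) 4125.0ms=33/8b +375.0ms=3/8b
8) 4500.0ms=9/2b +1500.0ms=3/2b
9) 6000.0ms=6b +1000.0ms=1b
10) 7000.0ms=7b +1000.0ms=1b
11) 8000.0ms=8b +500.0ms=1/2b
12) 8500.0ms=17/2b +500.0ms=1/2b
13) 9000.0ms=9b +428.571ms=3/7b
14) 9428.571ms=66/7b +428.571ms=3/7b
15) 9857.143ms=69/7b +428.571ms=3/7b
16) 10285.714ms=72/7b +428.571ms=3/7b
17) 10714.286ms=75/7b +428.571ms=3/7b
18) 11142.857ms=78/7b +428.571ms=3/7b
19) 11571.429ms=81/7b +428.571ms=3/7b
Σ=12b of 12 (60bpm 3/4) — PASS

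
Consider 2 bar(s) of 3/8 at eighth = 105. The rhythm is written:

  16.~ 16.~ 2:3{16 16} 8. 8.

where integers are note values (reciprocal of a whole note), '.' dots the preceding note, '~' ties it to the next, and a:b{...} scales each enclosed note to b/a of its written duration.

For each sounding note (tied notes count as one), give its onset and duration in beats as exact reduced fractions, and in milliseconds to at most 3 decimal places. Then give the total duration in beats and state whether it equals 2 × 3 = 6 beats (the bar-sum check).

1) 0.0ms=0b +1285.714ms=9/4b
2) 1285.714ms=9/4b +428.571ms=3/4b
3) 1714.286ms=3b +857.143ms=3/2b
4) 2571.429ms=9/2b +857.143ms=3/2b
Σ=6b of 6 (105bpm 3/8) — PASS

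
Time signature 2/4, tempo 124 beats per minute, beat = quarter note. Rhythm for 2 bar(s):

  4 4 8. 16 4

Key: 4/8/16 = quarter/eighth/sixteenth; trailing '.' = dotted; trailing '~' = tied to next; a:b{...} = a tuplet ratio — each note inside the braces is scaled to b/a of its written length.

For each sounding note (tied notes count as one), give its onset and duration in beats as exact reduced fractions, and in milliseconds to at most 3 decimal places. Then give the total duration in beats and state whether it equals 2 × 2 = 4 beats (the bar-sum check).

1) 0.0ms=0b +483.871ms=1b
2) 483.871ms=1b +483.871ms=1b
3) 967.742ms=2b +362.903ms=3/4b
4) 1330.645ms=11/4b +120.968ms=1/4b
5) 1451.613ms=3b +483.871ms=1b
Σ=4b of 4 (124bpm 2/4) — PASS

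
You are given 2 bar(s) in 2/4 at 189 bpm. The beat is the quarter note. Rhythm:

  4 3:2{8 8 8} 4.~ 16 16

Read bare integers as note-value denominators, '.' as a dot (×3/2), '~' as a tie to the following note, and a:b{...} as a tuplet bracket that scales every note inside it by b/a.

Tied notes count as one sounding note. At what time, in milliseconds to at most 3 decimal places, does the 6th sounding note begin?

1. 0.0ms @ 0 + 317.46ms (1)
2. 317.46ms @ 1 + 105.82ms (1/3)
3. 423.28ms @ 4/3 + 105.82ms (1/3)
4. 529.101ms @ 5/3 + 105.82ms (1/3)
5. 634.921ms @ 2 + 555.556ms (7/4)
6. 1190.476ms @ 15/4 + 79.365ms (1/4)

note 6 onset = 15/4b = 1190.476ms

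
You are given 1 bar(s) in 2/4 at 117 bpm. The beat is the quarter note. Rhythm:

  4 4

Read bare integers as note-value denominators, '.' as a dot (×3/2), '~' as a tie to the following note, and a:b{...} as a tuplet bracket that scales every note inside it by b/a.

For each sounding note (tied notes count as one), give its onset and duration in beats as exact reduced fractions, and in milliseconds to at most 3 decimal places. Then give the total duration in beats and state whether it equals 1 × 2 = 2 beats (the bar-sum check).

1) 0.0ms=0b +512.821ms=1b
2) 512.821ms=1b +512.821ms=1b
Σ=2b of 2 (117bpm 2/4) — PASS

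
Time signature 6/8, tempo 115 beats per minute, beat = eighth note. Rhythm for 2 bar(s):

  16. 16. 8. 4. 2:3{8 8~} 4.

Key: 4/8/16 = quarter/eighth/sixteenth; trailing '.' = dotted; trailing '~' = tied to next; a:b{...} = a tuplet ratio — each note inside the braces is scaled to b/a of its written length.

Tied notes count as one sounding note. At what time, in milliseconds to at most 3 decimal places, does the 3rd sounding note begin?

1. 0.0ms @ 0 + 391.304ms (3/4)
2. 391.304ms @ 3/4 + 391.304ms (3/4)
3. 782.609ms @ 3/2 + 782.609ms (3/2)
4. 1565.217ms @ 3 + 1565.217ms (3)
5. 3130.435ms @ 6 + 782.609ms (3/2)
6. 3913.043ms @ 15/2 + 2347.826ms (9/2)

note 3 onset = 3/2b = 782.609ms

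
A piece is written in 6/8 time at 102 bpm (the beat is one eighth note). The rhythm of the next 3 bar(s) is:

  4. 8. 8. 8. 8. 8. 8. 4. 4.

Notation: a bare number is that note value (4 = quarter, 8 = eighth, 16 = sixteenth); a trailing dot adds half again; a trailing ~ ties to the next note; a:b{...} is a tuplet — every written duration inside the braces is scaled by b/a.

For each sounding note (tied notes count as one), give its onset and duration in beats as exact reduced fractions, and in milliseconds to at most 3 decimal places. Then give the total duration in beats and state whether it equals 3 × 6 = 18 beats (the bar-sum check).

1) 0.0ms=0b +1764.706ms=3b
2) 1764.706ms=3b +882.353ms=3/2b
3) 2647.059ms=9/2b +882.353ms=3/2b
4) 3529.412ms=6b +882.353ms=3/2b
5) 4411.765ms=15/2b +882.353ms=3/2b
6) 5294.118ms=9b +882.353ms=3/2b
7) 6176.471ms=21/2b +882.353ms=3/2b
8) 7058.824ms=12b +1764.706ms=3b
9) 8823.529ms=15b +1764.706ms=3b
Σ=18b of 18 (102bpm 6/8) — PASS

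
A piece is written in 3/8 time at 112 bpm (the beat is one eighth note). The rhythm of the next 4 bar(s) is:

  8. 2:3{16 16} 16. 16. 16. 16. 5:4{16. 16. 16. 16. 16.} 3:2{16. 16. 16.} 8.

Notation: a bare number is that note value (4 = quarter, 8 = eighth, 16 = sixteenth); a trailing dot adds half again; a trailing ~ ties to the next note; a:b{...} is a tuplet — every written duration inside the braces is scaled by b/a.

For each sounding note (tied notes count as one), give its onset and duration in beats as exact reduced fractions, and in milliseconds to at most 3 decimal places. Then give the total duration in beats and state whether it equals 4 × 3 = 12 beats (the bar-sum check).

1) 0.0ms=0b +803.571ms=3/2b
2) 803.571ms=3/2b +401.786ms=3/4b
3) 1205.357ms=9/4b +401.786ms=3/4b
4) 1607.143ms=3b +401.786ms=3/4b
5) 2008.929ms=15/4b +401.786ms=3/4b
6) 2410.714ms=9/2b +401.786ms=3/4b
7) 2812.5ms=21/4b +401.786ms=3/4b
8) 3214.286ms=6b +321.429ms=3/5b
9) 3535.714ms=33/5b +321.429ms=3/5b
10) 3857.143ms=36/5b +321.429ms=3/5b
11) 4178.571ms=39/5b +321.429ms=3/5b
12) 4500.0ms=42/5b +321.429ms=3/5b
13) 4821.429ms=9b +267.857ms=1/2b
14) 5089.286ms=19/2b +267.857ms=1/2b
15) 5357.143ms=10b +267.857ms=1/2b
16) 5625.0ms=21/2b +803.571ms=3/2b
Σ=12b of 12 (112bpm 3/8) — PASS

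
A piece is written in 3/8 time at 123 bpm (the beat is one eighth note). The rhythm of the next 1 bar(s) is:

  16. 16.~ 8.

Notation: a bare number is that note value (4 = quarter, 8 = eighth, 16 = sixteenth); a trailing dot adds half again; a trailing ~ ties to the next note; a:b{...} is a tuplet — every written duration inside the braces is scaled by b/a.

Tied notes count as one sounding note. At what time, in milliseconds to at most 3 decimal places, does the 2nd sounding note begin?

1. 0.0ms @ 0 + 365.854ms (3/4)
2. 365.854ms @ 3/4 + 1097.561ms (9/4)

note 2 onset = 3/4b = 365.854ms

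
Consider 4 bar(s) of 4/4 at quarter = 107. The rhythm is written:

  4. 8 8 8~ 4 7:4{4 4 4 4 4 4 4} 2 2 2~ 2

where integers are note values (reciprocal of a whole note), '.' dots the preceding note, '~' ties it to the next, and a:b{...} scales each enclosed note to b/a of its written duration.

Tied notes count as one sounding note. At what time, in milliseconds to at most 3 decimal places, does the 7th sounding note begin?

1. 0.0ms @ 0 + 841.121ms (3/2)
2. 841.121ms @ 3/2 + 280.374ms (1/2)
3. 1121.495ms @ 2 + 280.374ms (1/2)
4. 1401.869ms @ 5/2 + 841.121ms (3/2)
5. 2242.991ms @ 4 + 320.427ms (4/7)
6. 2563.418ms @ 32/7 + 320.427ms (4/7)
7. 2883.845ms @ 36/7 + 320.427ms (4/7)
8. 3204.272ms @ 40/7 + 320.427ms (4/7)
9. 3524.7ms @ 44/7 + 320.427ms (4/7)
10. 3845.127ms @ 48/7 + 320.427ms (4/7)
11. 4165.554ms @ 52/7 + 320.427ms (4/7)
12. 4485.981ms @ 8 + 1121.495ms (2)
13. 5607.477ms @ 10 + 1121.495ms (2)
14. 6728.972ms @ 12 + 2242.991ms (4)

note 7 onset = 36/7b = 2883.845ms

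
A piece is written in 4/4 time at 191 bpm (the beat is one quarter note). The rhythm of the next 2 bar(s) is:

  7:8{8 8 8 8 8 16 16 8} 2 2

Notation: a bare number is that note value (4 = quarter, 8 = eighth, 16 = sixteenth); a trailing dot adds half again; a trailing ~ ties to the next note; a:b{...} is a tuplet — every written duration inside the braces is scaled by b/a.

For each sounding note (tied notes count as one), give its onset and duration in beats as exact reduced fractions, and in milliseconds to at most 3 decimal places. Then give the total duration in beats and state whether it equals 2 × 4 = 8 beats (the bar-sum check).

1) 0.0ms=0b +179.506ms=4/7b
2) 179.506ms=4/7b +179.506ms=4/7b
3) 359.013ms=8/7b +179.506ms=4/7b
4) 538.519ms=12/7b +179.506ms=4/7b
5) 718.025ms=16/7b +179.506ms=4/7b
6) 897.532ms=20/7b +89.753ms=2/7b
7) 987.285ms=22/7b +89.753ms=2/7b
8) 1077.038ms=24/7b +179.506ms=4/7b
9) 1256.545ms=4b +628.272ms=2b
10) 1884.817ms=6b +628.272ms=2b
Σ=8b of 8 (191bpm 4/4) — PASS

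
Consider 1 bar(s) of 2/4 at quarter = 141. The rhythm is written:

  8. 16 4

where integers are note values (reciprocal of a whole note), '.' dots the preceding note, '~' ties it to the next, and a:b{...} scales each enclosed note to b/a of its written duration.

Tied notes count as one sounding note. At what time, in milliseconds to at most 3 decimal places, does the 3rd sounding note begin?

note 3 onset = 1b = 425.532ms

1. 0.0ms @ 0 + 319.149ms (3/4)
2. 319.149ms @ 3/4 + 106.383ms (1/4)
3. 425.532ms @ 1 + 425.532ms (1)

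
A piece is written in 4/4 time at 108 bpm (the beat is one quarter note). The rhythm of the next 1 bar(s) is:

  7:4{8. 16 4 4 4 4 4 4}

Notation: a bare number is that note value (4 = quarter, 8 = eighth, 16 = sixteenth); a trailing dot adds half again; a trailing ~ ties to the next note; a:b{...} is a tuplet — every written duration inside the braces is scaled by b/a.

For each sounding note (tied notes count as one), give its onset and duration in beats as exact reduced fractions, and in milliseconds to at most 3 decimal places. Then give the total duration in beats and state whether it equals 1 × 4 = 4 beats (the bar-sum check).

1) 0.0ms=0b +238.095ms=3/7b
2) 238.095ms=3/7b +79.365ms=1/7b
3) 317.46ms=4/7b +317.46ms=4/7b
4) 634.921ms=8/7b +317.46ms=4/7b
5) 952.381ms=12/7b +317.46ms=4/7b
6) 1269.841ms=16/7b +317.46ms=4/7b
7) 1587.302ms=20/7b +317.46ms=4/7b
8) 1904.762ms=24/7b +317.46ms=4/7b
Σ=4b of 4 (108bpm 4/4) — PASS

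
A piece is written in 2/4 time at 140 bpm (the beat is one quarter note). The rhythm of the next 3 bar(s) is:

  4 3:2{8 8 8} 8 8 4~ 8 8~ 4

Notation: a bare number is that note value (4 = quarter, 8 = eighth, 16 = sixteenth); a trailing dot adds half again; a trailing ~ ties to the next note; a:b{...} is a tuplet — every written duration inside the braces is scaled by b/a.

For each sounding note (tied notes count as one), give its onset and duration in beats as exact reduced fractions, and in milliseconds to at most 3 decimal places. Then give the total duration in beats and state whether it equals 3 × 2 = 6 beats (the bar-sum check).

1) 0.0ms=0b +428.571ms=1b
2) 428.571ms=1b +142.857ms=1/3b
3) 571.429ms=4/3b +142.857ms=1/3b
4) 714.286ms=5/3b +142.857ms=1/3b
5) 857.143ms=2b +214.286ms=1/2b
6) 1071.429ms=5/2b +214.286ms=1/2b
7) 1285.714ms=3b +642.857ms=3/2b
8) 1928.571ms=9/2b +642.857ms=3/2b
Σ=6b of 6 (140bpm 2/4) — PASS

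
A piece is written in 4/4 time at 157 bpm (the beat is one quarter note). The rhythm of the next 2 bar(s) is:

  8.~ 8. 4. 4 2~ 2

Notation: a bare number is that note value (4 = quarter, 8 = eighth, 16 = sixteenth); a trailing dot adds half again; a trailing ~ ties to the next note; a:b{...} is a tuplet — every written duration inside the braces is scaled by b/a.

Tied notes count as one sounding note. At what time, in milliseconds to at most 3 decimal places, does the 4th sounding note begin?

1. 0.0ms @ 0 + 573.248ms (3/2)
2. 573.248ms @ 3/2 + 573.248ms (3/2)
3. 1146.497ms @ 3 + 382.166ms (1)
4. 1528.662ms @ 4 + 1528.662ms (4)

note 4 onset = 4b = 1528.662ms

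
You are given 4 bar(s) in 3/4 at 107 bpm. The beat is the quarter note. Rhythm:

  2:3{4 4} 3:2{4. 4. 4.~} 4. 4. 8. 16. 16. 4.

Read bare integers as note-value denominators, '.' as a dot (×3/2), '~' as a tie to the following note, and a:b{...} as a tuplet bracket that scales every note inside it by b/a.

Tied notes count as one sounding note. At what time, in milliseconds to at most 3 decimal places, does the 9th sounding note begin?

1. 0.0ms @ 0 + 841.121ms (3/2)
2. 841.121ms @ 3/2 + 841.121ms (3/2)
3. 1682.243ms @ 3 + 560.748ms (1)
4. 2242.991ms @ 4 + 560.748ms (1)
5. 2803.738ms @ 5 + 1401.869ms (5/2)
6. 4205.607ms @ 15/2 + 841.121ms (3/2)
7. 5046.729ms @ 9 + 420.561ms (3/4)
8. 5467.29ms @ 39/4 + 210.28ms (3/8)
9. 5677.57ms @ 81/8 + 210.28ms (3/8)
10. 5887.85ms @ 21/2 + 841.121ms (3/2)

note 9 onset = 81/8b = 5677.57ms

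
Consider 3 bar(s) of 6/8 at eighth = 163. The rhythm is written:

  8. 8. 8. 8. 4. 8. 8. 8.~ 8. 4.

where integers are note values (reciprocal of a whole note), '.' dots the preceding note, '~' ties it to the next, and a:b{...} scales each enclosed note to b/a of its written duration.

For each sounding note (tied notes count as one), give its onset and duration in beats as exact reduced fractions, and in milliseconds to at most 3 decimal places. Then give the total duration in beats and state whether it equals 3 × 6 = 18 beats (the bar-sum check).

1) 0.0ms=0b +552.147ms=3/2b
2) 552.147ms=3/2b +552.147ms=3/2b
3) 1104.294ms=3b +552.147ms=3/2b
4) 1656.442ms=9/2b +552.147ms=3/2b
5) 2208.589ms=6b +1104.294ms=3b
6) 3312.883ms=9b +552.147ms=3/2b
7) 3865.031ms=21/2b +552.147ms=3/2b
8) 4417.178ms=12b +1104.294ms=3b
9) 5521.472ms=15b +1104.294ms=3b
Σ=18b of 18 (163bpm 6/8) — PASS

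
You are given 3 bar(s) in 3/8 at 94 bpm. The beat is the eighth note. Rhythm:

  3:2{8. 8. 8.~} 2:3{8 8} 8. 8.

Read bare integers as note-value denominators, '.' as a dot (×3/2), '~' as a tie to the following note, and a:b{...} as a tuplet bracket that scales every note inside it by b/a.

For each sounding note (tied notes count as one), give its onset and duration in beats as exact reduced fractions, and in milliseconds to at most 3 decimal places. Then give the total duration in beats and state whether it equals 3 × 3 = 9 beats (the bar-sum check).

1) 0.0ms=0b +638.298ms=1b
2) 638.298ms=1b +638.298ms=1b
3) 1276.596ms=2b +1595.745ms=5/2b
4) 2872.34ms=9/2b +957.447ms=3/2b
5) 3829.787ms=6b +957.447ms=3/2b
6) 4787.234ms=15/2b +957.447ms=3/2b
Σ=9b of 9 (94bpm 3/8) — PASS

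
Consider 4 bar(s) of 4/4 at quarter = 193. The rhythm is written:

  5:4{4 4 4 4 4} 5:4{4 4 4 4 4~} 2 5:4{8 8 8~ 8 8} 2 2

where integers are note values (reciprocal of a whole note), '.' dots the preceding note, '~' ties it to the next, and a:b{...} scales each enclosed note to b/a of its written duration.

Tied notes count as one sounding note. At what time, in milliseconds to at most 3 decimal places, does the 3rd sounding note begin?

1. 0.0ms @ 0 + 248.705ms (4/5)
2. 248.705ms @ 4/5 + 248.705ms (4/5)
3. 497.409ms @ 8/5 + 248.705ms (4/5)
4. 746.114ms @ 12/5 + 248.705ms (4/5)
5. 994.819ms @ 16/5 + 248.705ms (4/5)
6. 1243.523ms @ 4 + 248.705ms (4/5)
7. 1492.228ms @ 24/5 + 248.705ms (4/5)
8. 1740.933ms @ 28/5 + 248.705ms (4/5)
9. 1989.637ms @ 32/5 + 248.705ms (4/5)
10. 2238.342ms @ 36/5 + 870.466ms (14/5)
11. 3108.808ms @ 10 + 124.352ms (2/5)
12. 3233.161ms @ 52/5 + 124.352ms (2/5)
13. 3357.513ms @ 54/5 + 248.705ms (4/5)
14. 3606.218ms @ 58/5 + 124.352ms (2/5)
15. 3730.57ms @ 12 + 621.762ms (2)
16. 4352.332ms @ 14 + 621.762ms (2)

note 3 onset = 8/5b = 497.409ms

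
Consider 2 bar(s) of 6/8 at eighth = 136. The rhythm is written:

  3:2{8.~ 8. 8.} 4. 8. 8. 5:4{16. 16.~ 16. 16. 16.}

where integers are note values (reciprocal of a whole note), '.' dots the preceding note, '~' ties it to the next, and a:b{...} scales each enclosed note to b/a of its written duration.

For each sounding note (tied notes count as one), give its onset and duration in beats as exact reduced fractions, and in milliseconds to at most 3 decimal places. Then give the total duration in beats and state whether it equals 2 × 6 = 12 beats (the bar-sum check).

1) 0.0ms=0b +882.353ms=2b
2) 882.353ms=2b +441.176ms=1b
3) 1323.529ms=3b +1323.529ms=3b
4) 2647.059ms=6b +661.765ms=3/2b
5) 3308.824ms=15/2b +661.765ms=3/2b
6) 3970.588ms=9b +264.706ms=3/5b
7) 4235.294ms=48/5b +529.412ms=6/5b
8) 4764.706ms=54/5b +264.706ms=3/5b
9) 5029.412ms=57/5b +264.706ms=3/5b
Σ=12b of 12 (136bpm 6/8) — PASS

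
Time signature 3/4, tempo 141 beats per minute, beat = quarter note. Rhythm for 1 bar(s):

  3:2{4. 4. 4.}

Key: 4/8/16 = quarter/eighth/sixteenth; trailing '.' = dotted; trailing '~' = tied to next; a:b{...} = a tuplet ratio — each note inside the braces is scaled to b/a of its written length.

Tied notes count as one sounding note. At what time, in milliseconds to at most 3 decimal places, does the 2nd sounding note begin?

note 2 onset = 1b = 425.532ms

1. 0.0ms @ 0 + 425.532ms (1)
2. 425.532ms @ 1 + 425.532ms (1)
3. 851.064ms @ 2 + 425.532ms (1)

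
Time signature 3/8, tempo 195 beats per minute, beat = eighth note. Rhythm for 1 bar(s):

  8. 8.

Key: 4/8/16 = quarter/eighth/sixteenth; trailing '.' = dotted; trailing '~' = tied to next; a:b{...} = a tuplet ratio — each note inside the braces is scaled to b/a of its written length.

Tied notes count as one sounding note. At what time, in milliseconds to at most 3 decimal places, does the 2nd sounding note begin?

1. 0.0ms @ 0 + 461.538ms (3/2)
2. 461.538ms @ 3/2 + 461.538ms (3/2)

note 2 onset = 3/2b = 461.538ms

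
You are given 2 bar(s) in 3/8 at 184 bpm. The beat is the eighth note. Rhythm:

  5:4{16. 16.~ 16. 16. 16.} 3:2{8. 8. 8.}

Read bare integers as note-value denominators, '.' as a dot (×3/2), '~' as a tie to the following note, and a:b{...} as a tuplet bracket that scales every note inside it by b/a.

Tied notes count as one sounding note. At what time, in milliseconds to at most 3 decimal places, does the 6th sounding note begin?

1. 0.0ms @ 0 + 195.652ms (3/5)
2. 195.652ms @ 3/5 + 391.304ms (6/5)
3. 586.957ms @ 9/5 + 195.652ms (3/5)
4. 782.609ms @ 12/5 + 195.652ms (3/5)
5. 978.261ms @ 3 + 326.087ms (1)
6. 1304.348ms @ 4 + 326.087ms (1)
7. 1630.435ms @ 5 + 326.087ms (1)

note 6 onset = 4b = 1304.348ms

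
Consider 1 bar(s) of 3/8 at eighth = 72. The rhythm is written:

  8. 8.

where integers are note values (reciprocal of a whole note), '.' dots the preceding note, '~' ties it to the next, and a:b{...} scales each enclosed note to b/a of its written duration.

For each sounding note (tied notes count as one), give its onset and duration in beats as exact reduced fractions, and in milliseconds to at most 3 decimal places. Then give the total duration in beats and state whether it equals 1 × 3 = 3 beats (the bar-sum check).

1) 0.0ms=0b +1250.0ms=3/2b
2) 1250.0ms=3/2b +1250.0ms=3/2b
Σ=3b of 3 (72bpm 3/8) — PASS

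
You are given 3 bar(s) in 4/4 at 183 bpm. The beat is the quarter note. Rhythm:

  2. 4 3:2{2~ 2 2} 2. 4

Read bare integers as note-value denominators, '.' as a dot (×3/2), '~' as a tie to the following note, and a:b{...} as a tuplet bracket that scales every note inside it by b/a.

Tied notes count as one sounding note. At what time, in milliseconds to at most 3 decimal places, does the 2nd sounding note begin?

1. 0.0ms @ 0 + 983.607ms (3)
2. 983.607ms @ 3 + 327.869ms (1)
3. 1311.475ms @ 4 + 874.317ms (8/3)
4. 2185.792ms @ 20/3 + 437.158ms (4/3)
5. 2622.951ms @ 8 + 983.607ms (3)
6. 3606.557ms @ 11 + 327.869ms (1)

note 2 onset = 3b = 983.607ms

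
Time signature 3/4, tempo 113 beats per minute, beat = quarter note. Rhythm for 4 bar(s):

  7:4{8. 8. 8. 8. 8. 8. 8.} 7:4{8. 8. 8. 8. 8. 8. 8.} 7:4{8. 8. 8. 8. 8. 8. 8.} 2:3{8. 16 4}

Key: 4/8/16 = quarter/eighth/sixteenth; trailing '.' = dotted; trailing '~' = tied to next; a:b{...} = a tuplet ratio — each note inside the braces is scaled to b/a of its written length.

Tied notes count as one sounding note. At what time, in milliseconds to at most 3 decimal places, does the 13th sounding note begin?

1. 0.0ms @ 0 + 227.56ms (3/7)
2. 227.56ms @ 3/7 + 227.56ms (3/7)
3. 455.12ms @ 6/7 + 227.56ms (3/7)
4. 682.68ms @ 9/7 + 227.56ms (3/7)
5. 910.24ms @ 12/7 + 227.56ms (3/7)
6. 1137.8ms @ 15/7 + 227.56ms (3/7)
7. 1365.36ms @ 18/7 + 227.56ms (3/7)
8. 1592.92ms @ 3 + 227.56ms (3/7)
9. 1820.48ms @ 24/7 + 227.56ms (3/7)
10. 2048.04ms @ 27/7 + 227.56ms (3/7)
11. 2275.601ms @ 30/7 + 227.56ms (3/7)
12. 2503.161ms @ 33/7 + 227.56ms (3/7)
13. 2730.721ms @ 36/7 + 227.56ms (3/7)
14. 2958.281ms @ 39/7 + 227.56ms (3/7)
15. 3185.841ms @ 6 + 227.56ms (3/7)
16. 3413.401ms @ 45/7 + 227.56ms (3/7)
17. 3640.961ms @ 48/7 + 227.56ms (3/7)
18. 3868.521ms @ 51/7 + 227.56ms (3/7)
19. 4096.081ms @ 54/7 + 227.56ms (3/7)
20. 4323.641ms @ 57/7 + 227.56ms (3/7)
21. 4551.201ms @ 60/7 + 227.56ms (3/7)
22. 4778.761ms @ 9 + 597.345ms (9/8)
23. 5376.106ms @ 81/8 + 199.115ms (3/8)
24. 5575.221ms @ 21/2 + 796.46ms (3/2)

note 13 onset = 36/7b = 2730.721ms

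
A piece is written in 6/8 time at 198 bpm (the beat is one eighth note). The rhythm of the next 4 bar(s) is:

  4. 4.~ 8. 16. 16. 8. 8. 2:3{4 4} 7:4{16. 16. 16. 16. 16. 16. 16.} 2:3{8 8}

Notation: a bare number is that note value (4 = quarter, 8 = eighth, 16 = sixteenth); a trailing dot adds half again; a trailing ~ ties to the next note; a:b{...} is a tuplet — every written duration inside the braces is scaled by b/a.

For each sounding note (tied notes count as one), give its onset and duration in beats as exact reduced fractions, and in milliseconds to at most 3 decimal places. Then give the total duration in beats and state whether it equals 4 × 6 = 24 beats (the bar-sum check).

1) 0.0ms=0b +909.091ms=3b
2) 909.091ms=3b +1363.636ms=9/2b
3) 2272.727ms=15/2b +227.273ms=3/4b
4) 2500.0ms=33/4b +227.273ms=3/4b
5) 2727.273ms=9b +454.545ms=3/2b
6) 3181.818ms=21/2b +454.545ms=3/2b
7) 3636.364ms=12b +909.091ms=3b
8) 4545.455ms=15b +909.091ms=3b
9) 5454.545ms=18b +129.87ms=3/7b
10) 5584.416ms=129/7b +129.87ms=3/7b
11) 5714.286ms=132/7b +129.87ms=3/7b
12) 5844.156ms=135/7b +129.87ms=3/7b
13) 5974.026ms=138/7b +129.87ms=3/7b
14) 6103.896ms=141/7b +129.87ms=3/7b
15) 6233.766ms=144/7b +129.87ms=3/7b
16) 6363.636ms=21b +454.545ms=3/2b
17) 6818.182ms=45/2b +454.545ms=3/2b
Σ=24b of 24 (198bpm 6/8) — PASS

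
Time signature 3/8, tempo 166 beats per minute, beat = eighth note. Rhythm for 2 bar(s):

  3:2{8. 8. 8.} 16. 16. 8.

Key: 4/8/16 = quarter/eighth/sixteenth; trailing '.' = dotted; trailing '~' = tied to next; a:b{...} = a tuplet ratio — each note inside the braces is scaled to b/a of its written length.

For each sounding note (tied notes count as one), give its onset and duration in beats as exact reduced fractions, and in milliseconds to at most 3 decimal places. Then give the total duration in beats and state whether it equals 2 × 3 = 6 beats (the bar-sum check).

1) 0.0ms=0b +361.446ms=1b
2) 361.446ms=1b +361.446ms=1b
3) 722.892ms=2b +361.446ms=1b
4) 1084.337ms=3b +271.084ms=3/4b
5) 1355.422ms=15/4b +271.084ms=3/4b
6) 1626.506ms=9/2b +542.169ms=3/2b
Σ=6b of 6 (166bpm 3/8) — PASS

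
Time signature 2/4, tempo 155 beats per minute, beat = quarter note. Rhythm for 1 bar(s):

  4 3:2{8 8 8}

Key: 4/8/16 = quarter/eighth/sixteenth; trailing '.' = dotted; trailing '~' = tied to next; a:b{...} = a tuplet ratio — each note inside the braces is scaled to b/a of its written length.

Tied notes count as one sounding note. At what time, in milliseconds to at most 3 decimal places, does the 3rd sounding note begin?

1. 0.0ms @ 0 + 387.097ms (1)
2. 387.097ms @ 1 + 129.032ms (1/3)
3. 516.129ms @ 4/3 + 129.032ms (1/3)
4. 645.161ms @ 5/3 + 129.032ms (1/3)

note 3 onset = 4/3b = 516.129ms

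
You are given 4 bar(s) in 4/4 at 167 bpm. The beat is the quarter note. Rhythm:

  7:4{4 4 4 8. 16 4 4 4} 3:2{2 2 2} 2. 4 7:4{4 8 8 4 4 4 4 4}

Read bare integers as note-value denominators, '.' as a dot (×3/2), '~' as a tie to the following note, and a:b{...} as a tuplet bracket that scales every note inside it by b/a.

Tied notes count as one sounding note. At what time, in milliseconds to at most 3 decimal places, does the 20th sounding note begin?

note 20 onset = 104/7b = 5337.896ms

1. 0.0ms @ 0 + 205.304ms (4/7)
2. 205.304ms @ 4/7 + 205.304ms (4/7)
3. 410.607ms @ 8/7 + 205.304ms (4/7)
4. 615.911ms @ 12/7 + 153.978ms (3/7)
5. 769.889ms @ 15/7 + 51.326ms (1/7)
6. 821.215ms @ 16/7 + 205.304ms (4/7)
7. 1026.518ms @ 20/7 + 205.304ms (4/7)
8. 1231.822ms @ 24/7 + 205.304ms (4/7)
9. 1437.126ms @ 4 + 479.042ms (4/3)
10. 1916.168ms @ 16/3 + 479.042ms (4/3)
11. 2395.21ms @ 20/3 + 479.042ms (4/3)
12. 2874.251ms @ 8 + 1077.844ms (3)
13. 3952.096ms @ 11 + 359.281ms (1)
14. 4311.377ms @ 12 + 205.304ms (4/7)
15. 4516.681ms @ 88/7 + 102.652ms (2/7)
16. 4619.333ms @ 90/7 + 102.652ms (2/7)
17. 4721.985ms @ 92/7 + 205.304ms (4/7)
18. 4927.288ms @ 96/7 + 205.304ms (4/7)
19. 5132.592ms @ 100/7 + 205.304ms (4/7)
20. 5337.896ms @ 104/7 + 205.304ms (4/7)
21. 5543.199ms @ 108/7 + 205.304ms (4/7)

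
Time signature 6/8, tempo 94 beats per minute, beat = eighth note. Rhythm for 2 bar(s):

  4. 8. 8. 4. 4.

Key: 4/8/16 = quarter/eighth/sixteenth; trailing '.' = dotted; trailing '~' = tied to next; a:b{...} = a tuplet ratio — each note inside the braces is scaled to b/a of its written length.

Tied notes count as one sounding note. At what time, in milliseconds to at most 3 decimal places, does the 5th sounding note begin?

note 5 onset = 9b = 5744.681ms

1. 0.0ms @ 0 + 1914.894ms (3)
2. 1914.894ms @ 3 + 957.447ms (3/2)
3. 2872.34ms @ 9/2 + 957.447ms (3/2)
4. 3829.787ms @ 6 + 1914.894ms (3)
5. 5744.681ms @ 9 + 1914.894ms (3)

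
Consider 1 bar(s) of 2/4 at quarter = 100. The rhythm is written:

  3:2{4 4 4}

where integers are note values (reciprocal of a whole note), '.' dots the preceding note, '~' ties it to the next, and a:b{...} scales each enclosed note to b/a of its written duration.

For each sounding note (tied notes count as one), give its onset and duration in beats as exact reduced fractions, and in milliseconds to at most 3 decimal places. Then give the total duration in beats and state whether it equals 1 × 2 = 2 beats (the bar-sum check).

1) 0.0ms=0b +400.0ms=2/3b
2) 400.0ms=2/3b +400.0ms=2/3b
3) 800.0ms=4/3b +400.0ms=2/3b
Σ=2b of 2 (100bpm 2/4) — PASS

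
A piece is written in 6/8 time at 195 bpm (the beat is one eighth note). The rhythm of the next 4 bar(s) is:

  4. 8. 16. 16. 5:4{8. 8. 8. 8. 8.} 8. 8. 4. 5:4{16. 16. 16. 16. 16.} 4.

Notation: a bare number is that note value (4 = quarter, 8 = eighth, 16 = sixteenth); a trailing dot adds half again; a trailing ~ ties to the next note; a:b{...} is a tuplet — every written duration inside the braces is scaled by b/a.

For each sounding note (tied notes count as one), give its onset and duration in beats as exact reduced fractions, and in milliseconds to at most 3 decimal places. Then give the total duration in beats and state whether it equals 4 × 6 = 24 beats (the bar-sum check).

1) 0.0ms=0b +923.077ms=3b
2) 923.077ms=3b +461.538ms=3/2b
3) 1384.615ms=9/2b +230.769ms=3/4b
4) 1615.385ms=21/4b +230.769ms=3/4b
5) 1846.154ms=6b +369.231ms=6/5b
6) 2215.385ms=36/5b +369.231ms=6/5b
7) 2584.615ms=42/5b +369.231ms=6/5b
8) 2953.846ms=48/5b +369.231ms=6/5b
9) 3323.077ms=54/5b +369.231ms=6/5b
10) 3692.308ms=12b +461.538ms=3/2b
11) 4153.846ms=27/2b +461.538ms=3/2b
12) 4615.385ms=15b +923.077ms=3b
13) 5538.462ms=18b +184.615ms=3/5b
14) 5723.077ms=93/5b +184.615ms=3/5b
15) 5907.692ms=96/5b +184.615ms=3/5b
16) 6092.308ms=99/5b +184.615ms=3/5b
17) 6276.923ms=102/5b +184.615ms=3/5b
18) 6461.538ms=21b +923.077ms=3b
Σ=24b of 24 (195bpm 6/8) — PASS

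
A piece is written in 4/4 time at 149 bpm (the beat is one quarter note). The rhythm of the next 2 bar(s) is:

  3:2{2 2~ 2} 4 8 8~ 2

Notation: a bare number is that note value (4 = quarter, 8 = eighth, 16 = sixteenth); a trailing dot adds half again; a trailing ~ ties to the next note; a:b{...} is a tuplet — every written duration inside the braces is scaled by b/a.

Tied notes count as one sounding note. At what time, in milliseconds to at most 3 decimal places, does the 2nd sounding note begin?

1. 0.0ms @ 0 + 536.913ms (4/3)
2. 536.913ms @ 4/3 + 1073.826ms (8/3)
3. 1610.738ms @ 4 + 402.685ms (1)
4. 2013.423ms @ 5 + 201.342ms (1/2)
5. 2214.765ms @ 11/2 + 1006.711ms (5/2)

note 2 onset = 4/3b = 536.913ms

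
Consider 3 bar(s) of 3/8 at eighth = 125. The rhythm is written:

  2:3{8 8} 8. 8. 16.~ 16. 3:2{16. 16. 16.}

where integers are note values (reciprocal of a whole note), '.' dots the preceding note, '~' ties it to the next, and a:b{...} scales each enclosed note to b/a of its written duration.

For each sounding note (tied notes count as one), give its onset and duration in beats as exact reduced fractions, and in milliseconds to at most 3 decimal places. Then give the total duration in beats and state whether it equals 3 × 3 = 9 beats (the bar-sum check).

1) 0.0ms=0b +720.0ms=3/2b
2) 720.0ms=3/2b +720.0ms=3/2b
3) 1440.0ms=3b +720.0ms=3/2b
4) 2160.0ms=9/2b +720.0ms=3/2b
5) 2880.0ms=6b +720.0ms=3/2b
6) 3600.0ms=15/2b +240.0ms=1/2b
7) 3840.0ms=8b +240.0ms=1/2b
8) 4080.0ms=17/2b +240.0ms=1/2b
Σ=9b of 9 (125bpm 3/8) — PASS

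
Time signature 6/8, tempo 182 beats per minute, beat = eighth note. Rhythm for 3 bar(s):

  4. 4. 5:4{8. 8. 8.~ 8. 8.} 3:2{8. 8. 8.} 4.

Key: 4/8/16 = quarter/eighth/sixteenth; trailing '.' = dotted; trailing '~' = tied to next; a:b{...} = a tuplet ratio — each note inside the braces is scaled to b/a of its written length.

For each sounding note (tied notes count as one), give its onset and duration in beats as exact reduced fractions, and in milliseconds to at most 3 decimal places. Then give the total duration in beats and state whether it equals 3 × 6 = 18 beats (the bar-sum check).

1) 0.0ms=0b +989.011ms=3b
2) 989.011ms=3b +989.011ms=3b
3) 1978.022ms=6b +395.604ms=6/5b
4) 2373.626ms=36/5b +395.604ms=6/5b
5) 2769.231ms=42/5b +791.209ms=12/5b
6) 3560.44ms=54/5b +395.604ms=6/5b
7) 3956.044ms=12b +329.67ms=1b
8) 4285.714ms=13b +329.67ms=1b
9) 4615.385ms=14b +329.67ms=1b
10) 4945.055ms=15b +989.011ms=3b
Σ=18b of 18 (182bpm 6/8) — PASS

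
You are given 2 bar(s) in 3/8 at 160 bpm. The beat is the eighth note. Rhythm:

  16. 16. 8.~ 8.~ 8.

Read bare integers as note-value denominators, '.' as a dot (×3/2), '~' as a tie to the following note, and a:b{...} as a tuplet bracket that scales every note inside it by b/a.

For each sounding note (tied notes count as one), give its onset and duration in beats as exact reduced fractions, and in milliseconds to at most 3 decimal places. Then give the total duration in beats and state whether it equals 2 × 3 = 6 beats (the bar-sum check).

1) 0.0ms=0b +281.25ms=3/4b
2) 281.25ms=3/4b +281.25ms=3/4b
3) 562.5ms=3/2b +1687.5ms=9/2b
Σ=6b of 6 (160bpm 3/8) — PASS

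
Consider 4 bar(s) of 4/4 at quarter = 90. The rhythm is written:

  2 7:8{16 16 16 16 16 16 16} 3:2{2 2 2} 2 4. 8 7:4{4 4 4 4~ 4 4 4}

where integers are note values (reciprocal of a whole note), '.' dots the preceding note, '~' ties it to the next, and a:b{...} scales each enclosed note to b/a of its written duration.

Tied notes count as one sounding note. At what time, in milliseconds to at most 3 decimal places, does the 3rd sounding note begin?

note 3 onset = 16/7b = 1523.81ms

1. 0.0ms @ 0 + 1333.333ms (2)
2. 1333.333ms @ 2 + 190.476ms (2/7)
3. 1523.81ms @ 16/7 + 190.476ms (2/7)
4. 1714.286ms @ 18/7 + 190.476ms (2/7)
5. 1904.762ms @ 20/7 + 190.476ms (2/7)
6. 2095.238ms @ 22/7 + 190.476ms (2/7)
7. 2285.714ms @ 24/7 + 190.476ms (2/7)
8. 2476.19ms @ 26/7 + 190.476ms (2/7)
9. 2666.667ms @ 4 + 888.889ms (4/3)
10. 3555.556ms @ 16/3 + 888.889ms (4/3)
11. 4444.444ms @ 20/3 + 888.889ms (4/3)
12. 5333.333ms @ 8 + 1333.333ms (2)
13. 6666.667ms @ 10 + 1000.0ms (3/2)
14. 7666.667ms @ 23/2 + 333.333ms (1/2)
15. 8000.0ms @ 12 + 380.952ms (4/7)
16. 8380.952ms @ 88/7 + 380.952ms (4/7)
17. 8761.905ms @ 92/7 + 380.952ms (4/7)
18. 9142.857ms @ 96/7 + 761.905ms (8/7)
19. 9904.762ms @ 104/7 + 380.952ms (4/7)
20. 10285.714ms @ 108/7 + 380.952ms (4/7)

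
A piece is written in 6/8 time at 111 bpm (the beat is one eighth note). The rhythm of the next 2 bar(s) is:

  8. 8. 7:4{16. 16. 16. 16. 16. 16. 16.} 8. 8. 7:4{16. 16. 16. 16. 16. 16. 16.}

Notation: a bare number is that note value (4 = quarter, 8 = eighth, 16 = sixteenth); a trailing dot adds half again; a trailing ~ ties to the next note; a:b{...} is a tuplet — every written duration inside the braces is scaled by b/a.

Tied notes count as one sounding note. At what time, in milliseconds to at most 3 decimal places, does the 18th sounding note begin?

1. 0.0ms @ 0 + 810.811ms (3/2)
2. 810.811ms @ 3/2 + 810.811ms (3/2)
3. 1621.622ms @ 3 + 231.66ms (3/7)
4. 1853.282ms @ 24/7 + 231.66ms (3/7)
5. 2084.942ms @ 27/7 + 231.66ms (3/7)
6. 2316.602ms @ 30/7 + 231.66ms (3/7)
7. 2548.263ms @ 33/7 + 231.66ms (3/7)
8. 2779.923ms @ 36/7 + 231.66ms (3/7)
9. 3011.583ms @ 39/7 + 231.66ms (3/7)
10. 3243.243ms @ 6 + 810.811ms (3/2)
11. 4054.054ms @ 15/2 + 810.811ms (3/2)
12. 4864.865ms @ 9 + 231.66ms (3/7)
13. 5096.525ms @ 66/7 + 231.66ms (3/7)
14. 5328.185ms @ 69/7 + 231.66ms (3/7)
15. 5559.846ms @ 72/7 + 231.66ms (3/7)
16. 5791.506ms @ 75/7 + 231.66ms (3/7)
17. 6023.166ms @ 78/7 + 231.66ms (3/7)
18. 6254.826ms @ 81/7 + 231.66ms (3/7)

note 18 onset = 81/7b = 6254.826ms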